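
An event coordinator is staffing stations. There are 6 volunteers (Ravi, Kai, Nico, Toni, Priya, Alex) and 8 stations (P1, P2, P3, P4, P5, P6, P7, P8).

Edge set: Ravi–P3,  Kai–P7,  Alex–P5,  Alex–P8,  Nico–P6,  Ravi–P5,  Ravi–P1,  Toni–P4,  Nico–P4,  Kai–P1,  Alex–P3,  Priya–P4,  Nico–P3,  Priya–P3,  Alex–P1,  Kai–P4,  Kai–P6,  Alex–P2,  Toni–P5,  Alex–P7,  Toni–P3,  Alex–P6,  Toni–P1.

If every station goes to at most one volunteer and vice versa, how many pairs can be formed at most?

6

One maximum matching: Ravi–P3, Kai–P7, Nico–P6, Toni–P5, Priya–P4, Alex–P1.
This saturates every volunteer, so 6 is the maximum.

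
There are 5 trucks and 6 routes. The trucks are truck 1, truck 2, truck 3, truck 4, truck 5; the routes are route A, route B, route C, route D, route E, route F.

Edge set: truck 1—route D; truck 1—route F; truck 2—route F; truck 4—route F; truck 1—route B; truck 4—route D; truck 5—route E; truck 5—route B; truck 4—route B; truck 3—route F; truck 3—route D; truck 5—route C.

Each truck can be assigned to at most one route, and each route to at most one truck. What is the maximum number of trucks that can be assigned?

4

For example, pair truck 1→route B, truck 2→route F, truck 3→route D, truck 5→route E.
The set {truck 1, truck 2, truck 3, truck 4} has only 3 neighbours ({route B, route D, route F}), so by Hall's theorem at most 4 of the 5 trucks can be matched.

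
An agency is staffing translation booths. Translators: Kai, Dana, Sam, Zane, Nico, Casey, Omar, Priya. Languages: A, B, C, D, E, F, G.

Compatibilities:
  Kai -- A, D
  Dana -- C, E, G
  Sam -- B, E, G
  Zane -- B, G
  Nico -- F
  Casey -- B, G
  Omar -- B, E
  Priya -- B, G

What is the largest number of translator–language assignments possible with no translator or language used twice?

6

One maximum matching: Kai–D, Dana–C, Sam–E, Zane–G, Nico–F, Casey–B.
The set {Sam, Zane, Casey, Omar, Priya} has only 3 neighbours ({B, E, G}), so by Hall's theorem at most 6 of the 8 translators can be matched.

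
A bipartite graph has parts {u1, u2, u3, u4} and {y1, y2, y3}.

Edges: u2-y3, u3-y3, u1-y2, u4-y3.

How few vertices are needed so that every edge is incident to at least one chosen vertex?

2

{u1, y3} is a vertex cover of size 2: every edge has an endpoint in this set.
No smaller cover exists because u1–y2, u2–y3 is a matching of size 2, and a cover must include an endpoint of each of these disjoint edges (König's theorem).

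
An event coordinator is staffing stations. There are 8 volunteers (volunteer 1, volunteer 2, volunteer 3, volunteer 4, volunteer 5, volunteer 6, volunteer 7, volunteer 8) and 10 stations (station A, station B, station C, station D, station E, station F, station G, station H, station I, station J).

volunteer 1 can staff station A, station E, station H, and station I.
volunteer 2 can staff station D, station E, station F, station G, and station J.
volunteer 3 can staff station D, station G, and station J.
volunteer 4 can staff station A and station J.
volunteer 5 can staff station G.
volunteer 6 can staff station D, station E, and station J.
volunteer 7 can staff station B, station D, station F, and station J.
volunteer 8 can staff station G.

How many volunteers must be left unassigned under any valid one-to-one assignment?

1

For example, pair volunteer 1–station H, volunteer 2–station F, volunteer 3–station D, volunteer 4–station A, volunteer 5–station G, volunteer 6–station J, volunteer 7–station B.
The set {volunteer 5, volunteer 8} has only 1 neighbour ({station G}), so by Hall's theorem at most 7 of the 8 volunteers can be matched.
That matches 7 of the 8, leaving 1 unmatched; no matching can do better.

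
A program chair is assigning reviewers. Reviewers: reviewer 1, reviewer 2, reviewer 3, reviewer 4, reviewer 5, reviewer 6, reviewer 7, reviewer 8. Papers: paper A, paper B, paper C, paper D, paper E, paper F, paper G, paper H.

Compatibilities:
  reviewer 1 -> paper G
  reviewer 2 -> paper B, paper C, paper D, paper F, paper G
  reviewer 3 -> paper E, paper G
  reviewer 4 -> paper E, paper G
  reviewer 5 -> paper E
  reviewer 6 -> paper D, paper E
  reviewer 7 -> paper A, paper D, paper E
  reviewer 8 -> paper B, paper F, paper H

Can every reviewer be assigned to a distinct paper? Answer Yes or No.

No

The set {reviewer 1, reviewer 3, reviewer 4, reviewer 5} has only 2 neighbours ({paper E, paper G}), so by Hall's theorem at most 6 of the 8 reviewers can be matched.
Hence no matching covers every reviewer.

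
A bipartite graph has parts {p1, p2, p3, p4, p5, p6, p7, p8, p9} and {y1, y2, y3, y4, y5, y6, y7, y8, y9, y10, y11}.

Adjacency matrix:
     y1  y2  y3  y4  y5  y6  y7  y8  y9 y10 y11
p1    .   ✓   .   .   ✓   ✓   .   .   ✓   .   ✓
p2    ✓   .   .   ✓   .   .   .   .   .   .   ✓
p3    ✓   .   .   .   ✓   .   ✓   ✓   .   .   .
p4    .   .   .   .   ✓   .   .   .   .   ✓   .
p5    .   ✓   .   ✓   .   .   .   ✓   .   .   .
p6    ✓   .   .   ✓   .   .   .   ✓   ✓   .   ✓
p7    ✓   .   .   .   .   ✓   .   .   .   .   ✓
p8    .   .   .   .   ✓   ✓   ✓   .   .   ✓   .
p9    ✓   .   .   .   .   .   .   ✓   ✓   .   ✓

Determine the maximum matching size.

9

For example, pair p1-y9, p2-y4, p3-y7, p4-y5, p5-y8, p6-y11, p7-y6, p8-y10, p9-y1.
This saturates every left vertex, so 9 is the maximum.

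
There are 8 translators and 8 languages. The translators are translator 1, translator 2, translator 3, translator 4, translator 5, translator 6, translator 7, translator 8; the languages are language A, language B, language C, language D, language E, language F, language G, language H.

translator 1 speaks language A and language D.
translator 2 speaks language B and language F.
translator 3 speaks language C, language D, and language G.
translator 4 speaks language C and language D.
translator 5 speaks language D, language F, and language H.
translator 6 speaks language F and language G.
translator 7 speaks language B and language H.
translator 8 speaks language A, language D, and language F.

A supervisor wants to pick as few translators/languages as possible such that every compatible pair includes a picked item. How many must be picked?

7

A maximum matching has 7 edges (e.g. translator 1–language A, translator 2–language F, translator 3–language D, translator 4–language C, translator 5–language H, translator 6–language G, translator 7–language B).
By König's theorem the minimum vertex cover has the same size. One such cover is {language A, language B, language C, language D, language F, language G, language H}.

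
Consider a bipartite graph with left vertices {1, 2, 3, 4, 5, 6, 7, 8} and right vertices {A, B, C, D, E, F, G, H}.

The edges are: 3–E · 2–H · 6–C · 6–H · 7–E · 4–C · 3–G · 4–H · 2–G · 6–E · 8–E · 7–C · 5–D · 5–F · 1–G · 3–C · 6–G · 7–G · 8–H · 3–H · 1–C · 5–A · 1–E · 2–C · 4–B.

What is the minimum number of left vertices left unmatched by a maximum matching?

2

A valid assignment of size 6: 1–G, 2–H, 3–C, 4–B, 5–F, 6–E.
The set {1, 2, 3, 6, 7, 8} has only 4 neighbours ({C, E, G, H}), so by Hall's theorem at most 6 of the 8 left vertices can be matched.
That matches 6 of the 8, leaving 2 unmatched; no matching can do better.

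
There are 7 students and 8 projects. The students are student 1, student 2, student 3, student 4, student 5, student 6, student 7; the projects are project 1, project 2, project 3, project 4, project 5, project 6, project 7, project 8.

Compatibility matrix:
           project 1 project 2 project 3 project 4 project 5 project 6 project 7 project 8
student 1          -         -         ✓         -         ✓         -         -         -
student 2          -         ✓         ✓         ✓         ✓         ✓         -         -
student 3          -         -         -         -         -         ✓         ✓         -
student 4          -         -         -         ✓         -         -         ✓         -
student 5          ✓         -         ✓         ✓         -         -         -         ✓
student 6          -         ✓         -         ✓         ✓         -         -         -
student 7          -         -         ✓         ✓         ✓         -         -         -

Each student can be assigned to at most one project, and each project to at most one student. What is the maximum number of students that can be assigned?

One maximum matching: student 1-project 5, student 2-project 3, student 3-project 6, student 4-project 7, student 5-project 1, student 6-project 2, student 7-project 4.
All 7 students are matched, so no larger matching exists.

7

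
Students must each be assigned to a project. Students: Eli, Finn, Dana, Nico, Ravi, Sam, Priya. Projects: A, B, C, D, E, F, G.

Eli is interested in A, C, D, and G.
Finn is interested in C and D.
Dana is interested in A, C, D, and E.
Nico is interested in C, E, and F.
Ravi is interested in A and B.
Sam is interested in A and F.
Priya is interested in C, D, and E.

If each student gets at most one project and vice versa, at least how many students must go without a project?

0

A valid assignment of size 7: Eli-G, Finn-D, Dana-A, Nico-C, Ravi-B, Sam-F, Priya-E.
This saturates every student, so 7 is the maximum.
That matches 7 of the 7, leaving 0 unmatched; no matching can do better.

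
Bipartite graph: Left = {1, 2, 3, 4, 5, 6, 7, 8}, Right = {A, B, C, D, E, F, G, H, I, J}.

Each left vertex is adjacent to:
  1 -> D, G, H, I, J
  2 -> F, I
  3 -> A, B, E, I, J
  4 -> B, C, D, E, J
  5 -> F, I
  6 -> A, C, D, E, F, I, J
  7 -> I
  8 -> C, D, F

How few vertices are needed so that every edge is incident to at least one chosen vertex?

7

{1, 3, 4, 6, 8, F, I} is a vertex cover of size 7: every edge has an endpoint in this set.
No smaller cover exists because 1–G, 2–I, 3–A, 4–E, 5–F, 6–J, 8–C is a matching of size 7, and a cover must include an endpoint of each of these disjoint edges (König's theorem).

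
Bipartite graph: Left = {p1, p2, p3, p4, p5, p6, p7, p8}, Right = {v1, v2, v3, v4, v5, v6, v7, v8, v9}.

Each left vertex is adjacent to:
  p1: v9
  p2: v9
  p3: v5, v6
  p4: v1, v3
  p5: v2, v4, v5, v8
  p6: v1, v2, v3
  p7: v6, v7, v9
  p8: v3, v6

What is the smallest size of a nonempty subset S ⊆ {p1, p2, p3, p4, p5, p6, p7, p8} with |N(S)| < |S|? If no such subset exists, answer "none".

Take S = {p1, p2}. Its neighbourhood is {v9}, so |N(S)| = 1 < |S| = 2.
No single vertex violates Hall's condition since each has at least one neighbour, so 2 is the minimum.

2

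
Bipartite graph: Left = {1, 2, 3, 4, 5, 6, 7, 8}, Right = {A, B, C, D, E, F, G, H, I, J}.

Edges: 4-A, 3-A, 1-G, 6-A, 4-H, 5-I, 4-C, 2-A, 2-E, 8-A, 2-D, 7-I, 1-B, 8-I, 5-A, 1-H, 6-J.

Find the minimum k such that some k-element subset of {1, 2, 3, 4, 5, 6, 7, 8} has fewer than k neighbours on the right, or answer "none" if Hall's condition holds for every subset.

Take S = {3, 5, 7}. Its neighbourhood is {A, I}, so |N(S)| = 2 < |S| = 3.
Every subset of size less than 3 has at least as many neighbours as members, so 3 is the minimum.

3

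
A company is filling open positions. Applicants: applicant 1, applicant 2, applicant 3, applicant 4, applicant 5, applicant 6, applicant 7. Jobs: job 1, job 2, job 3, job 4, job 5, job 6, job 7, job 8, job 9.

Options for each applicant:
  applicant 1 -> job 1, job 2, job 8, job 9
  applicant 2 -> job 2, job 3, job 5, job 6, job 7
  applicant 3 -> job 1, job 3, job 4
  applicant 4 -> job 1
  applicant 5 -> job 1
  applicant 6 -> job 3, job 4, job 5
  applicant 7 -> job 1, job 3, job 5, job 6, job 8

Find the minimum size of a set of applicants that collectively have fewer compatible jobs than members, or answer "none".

2

Take S = {applicant 4, applicant 5}. Its neighbourhood is {job 1}, so |N(S)| = 1 < |S| = 2.
No single vertex violates Hall's condition since each has at least one neighbour, so 2 is the minimum.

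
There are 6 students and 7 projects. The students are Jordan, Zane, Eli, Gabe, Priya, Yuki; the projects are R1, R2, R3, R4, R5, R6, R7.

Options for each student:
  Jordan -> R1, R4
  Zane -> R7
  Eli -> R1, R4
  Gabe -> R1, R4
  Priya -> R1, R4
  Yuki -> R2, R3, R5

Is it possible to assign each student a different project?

No

The set {Jordan, Eli, Gabe, Priya} has only 2 neighbours ({R1, R4}), so by Hall's theorem at most 4 of the 6 students can be matched.
Hence no matching covers every student.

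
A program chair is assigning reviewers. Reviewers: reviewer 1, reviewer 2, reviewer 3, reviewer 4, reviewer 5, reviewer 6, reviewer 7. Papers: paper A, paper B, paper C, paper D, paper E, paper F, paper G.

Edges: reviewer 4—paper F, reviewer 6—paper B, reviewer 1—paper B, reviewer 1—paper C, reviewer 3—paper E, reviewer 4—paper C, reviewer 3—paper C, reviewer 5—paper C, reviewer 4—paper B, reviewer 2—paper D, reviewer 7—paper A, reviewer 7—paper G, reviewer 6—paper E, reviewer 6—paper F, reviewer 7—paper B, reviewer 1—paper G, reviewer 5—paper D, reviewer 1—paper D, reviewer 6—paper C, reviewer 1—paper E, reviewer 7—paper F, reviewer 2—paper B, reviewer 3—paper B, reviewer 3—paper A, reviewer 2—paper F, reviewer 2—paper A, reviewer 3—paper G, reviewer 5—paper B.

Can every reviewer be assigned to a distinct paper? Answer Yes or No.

A valid assignment of size 7: reviewer 1–paper C, reviewer 2–paper A, reviewer 3–paper G, reviewer 4–paper F, reviewer 5–paper D, reviewer 6–paper E, reviewer 7–paper B.
Every reviewer is matched, so this is a perfect matching.

Yes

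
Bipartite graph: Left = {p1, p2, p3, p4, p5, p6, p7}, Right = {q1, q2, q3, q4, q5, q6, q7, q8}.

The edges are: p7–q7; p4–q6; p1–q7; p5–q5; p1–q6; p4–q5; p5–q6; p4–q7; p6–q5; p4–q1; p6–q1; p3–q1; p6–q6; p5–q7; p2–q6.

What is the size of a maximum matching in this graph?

4

One maximum matching: p1→q7, p2→q6, p3→q1, p4→q5.
The set {p1, p2, p3, p4, p5, p6, p7} has only 4 neighbours ({q1, q5, q6, q7}), so by Hall's theorem at most 4 of the 7 left vertices can be matched.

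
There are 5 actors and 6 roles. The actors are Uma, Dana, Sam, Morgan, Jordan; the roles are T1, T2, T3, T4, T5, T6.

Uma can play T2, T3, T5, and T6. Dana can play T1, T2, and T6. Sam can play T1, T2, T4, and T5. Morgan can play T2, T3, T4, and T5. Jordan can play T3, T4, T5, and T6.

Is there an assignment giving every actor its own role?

A valid assignment of size 5: Uma–T6, Dana–T2, Sam–T1, Morgan–T4, Jordan–T5.
All 5 actors are covered.

Yes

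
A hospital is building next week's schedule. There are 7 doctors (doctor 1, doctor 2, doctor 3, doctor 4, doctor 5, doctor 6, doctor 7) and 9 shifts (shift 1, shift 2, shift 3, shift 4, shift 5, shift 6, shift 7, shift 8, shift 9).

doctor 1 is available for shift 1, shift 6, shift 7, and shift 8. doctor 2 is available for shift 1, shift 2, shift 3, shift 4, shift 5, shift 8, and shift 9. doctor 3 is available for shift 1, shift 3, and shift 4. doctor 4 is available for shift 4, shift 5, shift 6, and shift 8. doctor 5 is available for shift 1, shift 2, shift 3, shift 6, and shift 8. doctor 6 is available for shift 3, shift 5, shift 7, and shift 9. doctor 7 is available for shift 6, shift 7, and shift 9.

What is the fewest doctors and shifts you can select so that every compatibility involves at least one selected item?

7

{doctor 1, doctor 2, doctor 3, doctor 4, doctor 5, doctor 6, doctor 7} is a vertex cover of size 7: every edge has an endpoint in this set.
No smaller cover exists because doctor 1–shift 1, doctor 2–shift 4, doctor 3–shift 3, doctor 4–shift 5, doctor 5–shift 8, doctor 6–shift 7, doctor 7–shift 6 is a matching of size 7, and a cover must include an endpoint of each of these disjoint edges (König's theorem).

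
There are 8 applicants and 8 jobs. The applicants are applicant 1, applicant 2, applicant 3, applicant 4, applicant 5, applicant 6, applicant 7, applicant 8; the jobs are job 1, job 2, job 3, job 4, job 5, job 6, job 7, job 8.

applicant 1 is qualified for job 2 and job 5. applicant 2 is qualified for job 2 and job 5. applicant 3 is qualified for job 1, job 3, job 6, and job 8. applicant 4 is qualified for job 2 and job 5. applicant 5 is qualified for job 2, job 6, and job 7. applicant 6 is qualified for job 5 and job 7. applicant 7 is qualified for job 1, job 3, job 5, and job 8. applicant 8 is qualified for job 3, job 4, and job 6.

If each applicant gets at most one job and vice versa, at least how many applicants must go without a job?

1

A valid assignment of size 7: applicant 1–job 5, applicant 2–job 2, applicant 3–job 8, applicant 5–job 6, applicant 6–job 7, applicant 7–job 1, applicant 8–job 3.
The set {applicant 1, applicant 2, applicant 4} has only 2 neighbours ({job 2, job 5}), so by Hall's theorem at most 7 of the 8 applicants can be matched.
That matches 7 of the 8, leaving 1 unmatched; no matching can do better.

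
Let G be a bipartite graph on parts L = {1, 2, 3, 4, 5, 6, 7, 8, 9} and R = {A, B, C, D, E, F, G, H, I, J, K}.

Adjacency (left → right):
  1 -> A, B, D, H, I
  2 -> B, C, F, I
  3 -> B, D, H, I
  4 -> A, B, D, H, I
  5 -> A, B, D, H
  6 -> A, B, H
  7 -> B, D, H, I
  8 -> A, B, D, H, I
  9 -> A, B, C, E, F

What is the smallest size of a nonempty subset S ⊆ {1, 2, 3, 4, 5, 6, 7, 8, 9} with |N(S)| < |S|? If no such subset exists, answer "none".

Take S = {1, 3, 4, 5, 6, 7}. Its neighbourhood is {A, B, D, H, I}, so |N(S)| = 5 < |S| = 6.
Every subset of size less than 6 has at least as many neighbours as members, so 6 is the minimum.

6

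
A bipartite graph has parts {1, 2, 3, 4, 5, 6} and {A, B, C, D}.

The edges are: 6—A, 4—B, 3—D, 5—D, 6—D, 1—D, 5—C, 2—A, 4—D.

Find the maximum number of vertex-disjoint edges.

4

A valid assignment of size 4: 1-D, 2-A, 4-B, 5-C.
The set {1, 2, 3, 6} has only 2 neighbours ({A, D}), so by Hall's theorem at most 4 of the 6 left vertices can be matched.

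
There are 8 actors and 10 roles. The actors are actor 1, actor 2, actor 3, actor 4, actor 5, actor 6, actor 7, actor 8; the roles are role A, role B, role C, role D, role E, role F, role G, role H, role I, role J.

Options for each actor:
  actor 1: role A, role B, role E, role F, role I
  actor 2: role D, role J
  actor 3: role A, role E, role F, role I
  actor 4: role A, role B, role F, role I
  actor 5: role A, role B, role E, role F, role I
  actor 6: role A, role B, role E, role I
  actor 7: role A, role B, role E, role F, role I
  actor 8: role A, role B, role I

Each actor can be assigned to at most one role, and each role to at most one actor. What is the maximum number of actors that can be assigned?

For example, pair actor 1-role F, actor 2-role D, actor 3-role E, actor 4-role A, actor 5-role I, actor 6-role B.
The set {actor 1, actor 3, actor 4, actor 5, actor 6, actor 7, actor 8} has only 5 neighbours ({role A, role B, role E, role F, role I}), so by Hall's theorem at most 6 of the 8 actors can be matched.

6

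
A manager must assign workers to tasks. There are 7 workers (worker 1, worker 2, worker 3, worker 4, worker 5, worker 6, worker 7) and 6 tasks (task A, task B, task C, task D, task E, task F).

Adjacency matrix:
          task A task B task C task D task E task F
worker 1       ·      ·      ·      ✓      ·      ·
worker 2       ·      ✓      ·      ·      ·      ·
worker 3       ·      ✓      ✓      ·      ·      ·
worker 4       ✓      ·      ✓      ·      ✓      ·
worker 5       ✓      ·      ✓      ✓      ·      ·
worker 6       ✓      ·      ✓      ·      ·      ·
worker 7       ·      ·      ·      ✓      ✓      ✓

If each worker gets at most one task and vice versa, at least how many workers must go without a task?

1

A valid assignment of size 6: worker 1→task D, worker 2→task B, worker 3→task C, worker 4→task E, worker 5→task A, worker 7→task F.
The set {worker 1, worker 2, worker 3, worker 5, worker 6} has only 4 neighbours ({task A, task B, task C, task D}), so by Hall's theorem at most 6 of the 7 workers can be matched.
That matches 6 of the 7, leaving 1 unmatched; no matching can do better.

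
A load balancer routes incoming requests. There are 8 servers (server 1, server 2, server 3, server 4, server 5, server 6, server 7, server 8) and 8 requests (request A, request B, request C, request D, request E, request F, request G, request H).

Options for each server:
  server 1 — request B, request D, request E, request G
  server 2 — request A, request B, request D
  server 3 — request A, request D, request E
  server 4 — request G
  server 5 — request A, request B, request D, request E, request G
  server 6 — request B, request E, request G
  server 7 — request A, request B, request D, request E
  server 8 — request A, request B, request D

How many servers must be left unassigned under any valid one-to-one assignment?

3

One maximum matching: server 1–request B, server 2–request D, server 3–request A, server 4–request G, server 5–request E.
The set {server 1, server 2, server 3, server 4, server 5, server 6, server 7, server 8} has only 5 neighbours ({request A, request B, request D, request E, request G}), so by Hall's theorem at most 5 of the 8 servers can be matched.
That matches 5 of the 8, leaving 3 unmatched; no matching can do better.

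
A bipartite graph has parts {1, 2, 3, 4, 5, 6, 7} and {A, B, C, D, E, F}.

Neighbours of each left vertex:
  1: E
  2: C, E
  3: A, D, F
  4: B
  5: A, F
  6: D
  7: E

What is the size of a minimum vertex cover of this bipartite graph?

The 6 edges 1–E, 2–C, 3–F, 4–B, 5–A, 6–D form a matching, so any vertex cover needs at least 6 vertices (one per matched edge).
Conversely {2, 3, 4, 5, 6, E} meets every edge and has exactly 6 vertices, so 6 is optimal.

6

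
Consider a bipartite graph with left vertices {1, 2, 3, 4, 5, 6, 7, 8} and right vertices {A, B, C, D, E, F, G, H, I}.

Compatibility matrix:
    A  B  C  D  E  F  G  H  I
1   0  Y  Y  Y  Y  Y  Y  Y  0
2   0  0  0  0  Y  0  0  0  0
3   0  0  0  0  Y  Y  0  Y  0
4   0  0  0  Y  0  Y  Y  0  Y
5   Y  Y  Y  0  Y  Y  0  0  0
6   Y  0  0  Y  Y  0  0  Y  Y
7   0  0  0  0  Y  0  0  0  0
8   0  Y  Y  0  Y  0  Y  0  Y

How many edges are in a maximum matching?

7

One maximum matching: 1→H, 2→E, 3→F, 4→D, 5→B, 6→A, 8→G.
The set {2, 7} has only 1 neighbour ({E}), so by Hall's theorem at most 7 of the 8 left vertices can be matched.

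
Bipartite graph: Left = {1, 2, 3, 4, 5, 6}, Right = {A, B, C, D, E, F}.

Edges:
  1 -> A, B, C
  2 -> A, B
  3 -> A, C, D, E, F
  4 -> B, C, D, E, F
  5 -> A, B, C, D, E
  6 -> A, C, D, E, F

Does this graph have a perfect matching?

One maximum matching: 1→C, 2→B, 3→F, 4→D, 5→E, 6→A.
Every left vertex is matched, so this is a perfect matching.

Yes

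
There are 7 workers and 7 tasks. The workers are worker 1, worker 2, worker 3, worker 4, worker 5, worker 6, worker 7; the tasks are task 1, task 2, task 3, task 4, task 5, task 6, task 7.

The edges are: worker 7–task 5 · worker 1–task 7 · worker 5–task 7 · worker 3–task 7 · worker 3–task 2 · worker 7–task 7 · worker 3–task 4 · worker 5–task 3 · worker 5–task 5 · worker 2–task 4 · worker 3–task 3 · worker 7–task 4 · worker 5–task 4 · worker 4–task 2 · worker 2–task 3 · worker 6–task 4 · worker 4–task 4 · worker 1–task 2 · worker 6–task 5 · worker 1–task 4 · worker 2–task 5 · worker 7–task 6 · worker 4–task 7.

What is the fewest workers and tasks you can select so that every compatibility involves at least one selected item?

The 6 edges worker 1–task 4, worker 2–task 5, worker 3–task 3, worker 4–task 2, worker 5–task 7, worker 7–task 6 form a matching, so any vertex cover needs at least 6 vertices (one per matched edge).
Conversely {worker 7, task 2, task 3, task 4, task 5, task 7} meets every edge and has exactly 6 vertices, so 6 is optimal.

6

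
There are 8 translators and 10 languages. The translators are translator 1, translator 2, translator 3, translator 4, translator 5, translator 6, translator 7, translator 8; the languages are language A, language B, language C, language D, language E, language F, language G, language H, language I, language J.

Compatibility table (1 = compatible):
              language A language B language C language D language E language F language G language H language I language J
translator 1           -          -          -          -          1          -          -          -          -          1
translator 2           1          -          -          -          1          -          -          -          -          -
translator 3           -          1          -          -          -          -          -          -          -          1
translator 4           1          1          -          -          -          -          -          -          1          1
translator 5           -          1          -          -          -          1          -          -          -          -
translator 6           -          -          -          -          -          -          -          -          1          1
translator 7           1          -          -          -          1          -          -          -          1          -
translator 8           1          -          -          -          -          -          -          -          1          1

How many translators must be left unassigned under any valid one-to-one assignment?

For example, pair translator 1→language E, translator 2→language A, translator 3→language B, translator 4→language I, translator 5→language F, translator 6→language J.
The set {translator 1, translator 2, translator 3, translator 4, translator 6, translator 7, translator 8} has only 5 neighbours ({language A, language B, language E, language I, language J}), so by Hall's theorem at most 6 of the 8 translators can be matched.
That matches 6 of the 8, leaving 2 unmatched; no matching can do better.

2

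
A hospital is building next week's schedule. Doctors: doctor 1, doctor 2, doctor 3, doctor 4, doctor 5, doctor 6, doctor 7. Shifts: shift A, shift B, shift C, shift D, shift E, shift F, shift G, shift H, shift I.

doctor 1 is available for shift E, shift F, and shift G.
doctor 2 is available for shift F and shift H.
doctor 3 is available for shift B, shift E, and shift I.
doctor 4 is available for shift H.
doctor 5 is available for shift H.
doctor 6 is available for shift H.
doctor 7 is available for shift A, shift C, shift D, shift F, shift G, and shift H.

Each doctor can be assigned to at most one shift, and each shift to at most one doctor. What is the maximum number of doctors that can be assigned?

For example, pair doctor 1→shift E, doctor 2→shift F, doctor 3→shift I, doctor 4→shift H, doctor 7→shift G.
The set {doctor 4, doctor 5, doctor 6} has only 1 neighbour ({shift H}), so by Hall's theorem at most 5 of the 7 doctors can be matched.

5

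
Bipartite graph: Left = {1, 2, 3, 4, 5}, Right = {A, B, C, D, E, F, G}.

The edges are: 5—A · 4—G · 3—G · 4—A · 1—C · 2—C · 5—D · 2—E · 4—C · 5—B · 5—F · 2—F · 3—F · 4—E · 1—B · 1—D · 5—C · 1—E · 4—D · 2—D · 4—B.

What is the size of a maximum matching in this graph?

5

For example, pair 1-B, 2-E, 3-F, 4-G, 5-A.
All 5 left vertices are matched, so no larger matching exists.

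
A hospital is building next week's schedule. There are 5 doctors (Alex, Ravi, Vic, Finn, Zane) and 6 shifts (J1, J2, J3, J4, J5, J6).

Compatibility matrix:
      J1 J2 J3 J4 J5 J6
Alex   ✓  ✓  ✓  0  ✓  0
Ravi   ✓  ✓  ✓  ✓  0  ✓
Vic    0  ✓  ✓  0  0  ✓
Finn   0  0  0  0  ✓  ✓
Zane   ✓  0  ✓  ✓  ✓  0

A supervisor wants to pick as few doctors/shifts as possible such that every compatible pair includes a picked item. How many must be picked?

The 5 edges Alex–J1, Ravi–J2, Vic–J6, Finn–J5, Zane–J3 form a matching, so any vertex cover needs at least 5 vertices (one per matched edge).
Conversely {Alex, Ravi, Vic, Finn, Zane} meets every edge and has exactly 5 vertices, so 5 is optimal.

5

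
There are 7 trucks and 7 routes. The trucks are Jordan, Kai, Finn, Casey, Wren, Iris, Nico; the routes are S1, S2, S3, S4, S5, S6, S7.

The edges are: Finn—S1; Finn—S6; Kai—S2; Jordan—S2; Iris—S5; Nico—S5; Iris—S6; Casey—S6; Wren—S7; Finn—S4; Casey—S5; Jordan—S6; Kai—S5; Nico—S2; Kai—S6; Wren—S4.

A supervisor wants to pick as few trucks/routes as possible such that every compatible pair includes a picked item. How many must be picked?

5

The 5 edges Jordan–S2, Kai–S5, Finn–S1, Casey–S6, Wren–S4 form a matching, so any vertex cover needs at least 5 vertices (one per matched edge).
Conversely {Finn, Wren, S2, S5, S6} meets every edge and has exactly 5 vertices, so 5 is optimal.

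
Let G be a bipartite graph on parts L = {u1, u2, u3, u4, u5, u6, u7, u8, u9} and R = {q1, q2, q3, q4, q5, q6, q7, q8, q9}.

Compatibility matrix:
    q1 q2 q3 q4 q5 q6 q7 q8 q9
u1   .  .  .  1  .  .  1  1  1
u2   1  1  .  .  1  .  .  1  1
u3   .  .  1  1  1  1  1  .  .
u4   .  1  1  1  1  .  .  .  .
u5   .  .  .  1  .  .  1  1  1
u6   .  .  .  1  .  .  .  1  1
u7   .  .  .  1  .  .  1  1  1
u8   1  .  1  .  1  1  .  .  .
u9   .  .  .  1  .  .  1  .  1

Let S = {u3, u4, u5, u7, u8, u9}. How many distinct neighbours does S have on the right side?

The union of neighbours of {u3, u4, u5, u7, u8, u9} is {q1, q2, q3, q4, q5, q6, q7, q8, q9}, which has 9 elements.
Since |N(S)| = 9 ≥ |S| = 6, Hall's condition holds for this subset.

9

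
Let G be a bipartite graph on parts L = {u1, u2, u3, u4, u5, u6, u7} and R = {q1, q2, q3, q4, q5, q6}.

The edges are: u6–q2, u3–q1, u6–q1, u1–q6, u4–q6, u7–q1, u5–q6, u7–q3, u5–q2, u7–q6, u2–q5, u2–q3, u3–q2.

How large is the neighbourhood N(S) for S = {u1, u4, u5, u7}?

The union of neighbours of {u1, u4, u5, u7} is {q1, q2, q3, q6}, which has 4 elements.
Since |N(S)| = 4 ≥ |S| = 4, Hall's condition holds for this subset.

4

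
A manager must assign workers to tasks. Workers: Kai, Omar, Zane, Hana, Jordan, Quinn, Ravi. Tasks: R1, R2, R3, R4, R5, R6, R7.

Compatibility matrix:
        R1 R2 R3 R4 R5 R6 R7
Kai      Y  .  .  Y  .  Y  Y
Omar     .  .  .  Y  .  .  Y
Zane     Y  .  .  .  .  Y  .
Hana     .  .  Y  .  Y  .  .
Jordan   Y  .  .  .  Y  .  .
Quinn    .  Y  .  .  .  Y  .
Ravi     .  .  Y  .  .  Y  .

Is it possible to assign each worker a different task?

For example, pair Kai→R4, Omar→R7, Zane→R1, Hana→R3, Jordan→R5, Quinn→R2, Ravi→R6.
Every worker is matched, so this is a perfect matching.

Yes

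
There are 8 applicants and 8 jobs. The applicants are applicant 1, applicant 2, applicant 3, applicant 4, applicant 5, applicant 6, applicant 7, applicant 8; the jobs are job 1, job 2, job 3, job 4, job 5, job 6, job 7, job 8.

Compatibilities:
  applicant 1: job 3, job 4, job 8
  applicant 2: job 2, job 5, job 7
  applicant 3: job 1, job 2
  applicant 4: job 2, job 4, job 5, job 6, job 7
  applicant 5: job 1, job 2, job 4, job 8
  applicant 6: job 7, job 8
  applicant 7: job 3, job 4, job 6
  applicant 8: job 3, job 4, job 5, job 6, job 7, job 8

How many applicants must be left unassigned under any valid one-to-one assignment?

A valid assignment of size 8: applicant 1-job 3, applicant 2-job 2, applicant 3-job 1, applicant 4-job 7, applicant 5-job 4, applicant 6-job 8, applicant 7-job 6, applicant 8-job 5.
All 8 applicants are matched, so no larger matching exists.
That matches 8 of the 8, leaving 0 unmatched; no matching can do better.

0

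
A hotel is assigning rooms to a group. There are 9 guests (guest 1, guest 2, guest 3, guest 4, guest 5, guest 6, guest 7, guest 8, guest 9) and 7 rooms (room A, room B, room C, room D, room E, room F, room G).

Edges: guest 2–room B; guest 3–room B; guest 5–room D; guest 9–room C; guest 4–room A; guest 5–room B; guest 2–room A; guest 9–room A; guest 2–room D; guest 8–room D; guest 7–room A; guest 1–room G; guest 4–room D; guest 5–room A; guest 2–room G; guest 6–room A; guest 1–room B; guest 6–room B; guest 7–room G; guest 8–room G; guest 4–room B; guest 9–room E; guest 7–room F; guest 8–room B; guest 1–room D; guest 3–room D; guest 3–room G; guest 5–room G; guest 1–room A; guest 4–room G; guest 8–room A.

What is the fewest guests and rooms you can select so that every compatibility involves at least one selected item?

6

{guest 7, guest 9, room A, room B, room D, room G} is a vertex cover of size 6: every edge has an endpoint in this set.
No smaller cover exists because guest 1–room A, guest 2–room D, guest 3–room B, guest 4–room G, guest 7–room F, guest 9–room E is a matching of size 6, and a cover must include an endpoint of each of these disjoint edges (König's theorem).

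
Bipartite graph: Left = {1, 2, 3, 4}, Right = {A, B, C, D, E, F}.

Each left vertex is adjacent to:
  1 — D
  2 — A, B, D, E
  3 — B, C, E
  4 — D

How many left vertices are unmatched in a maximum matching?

One maximum matching: 1→D, 2→E, 3→B.
The set {1, 4} has only 1 neighbour ({D}), so by Hall's theorem at most 3 of the 4 left vertices can be matched.
That matches 3 of the 4, leaving 1 unmatched; no matching can do better.

1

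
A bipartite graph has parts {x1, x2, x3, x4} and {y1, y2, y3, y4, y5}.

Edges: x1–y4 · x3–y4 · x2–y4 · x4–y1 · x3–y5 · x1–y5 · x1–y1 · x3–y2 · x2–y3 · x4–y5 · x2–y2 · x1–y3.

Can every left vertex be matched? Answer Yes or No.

Yes

For example, pair x1→y3, x2→y2, x3→y5, x4→y1.
Every left vertex is matched, so this matching saturates all of them.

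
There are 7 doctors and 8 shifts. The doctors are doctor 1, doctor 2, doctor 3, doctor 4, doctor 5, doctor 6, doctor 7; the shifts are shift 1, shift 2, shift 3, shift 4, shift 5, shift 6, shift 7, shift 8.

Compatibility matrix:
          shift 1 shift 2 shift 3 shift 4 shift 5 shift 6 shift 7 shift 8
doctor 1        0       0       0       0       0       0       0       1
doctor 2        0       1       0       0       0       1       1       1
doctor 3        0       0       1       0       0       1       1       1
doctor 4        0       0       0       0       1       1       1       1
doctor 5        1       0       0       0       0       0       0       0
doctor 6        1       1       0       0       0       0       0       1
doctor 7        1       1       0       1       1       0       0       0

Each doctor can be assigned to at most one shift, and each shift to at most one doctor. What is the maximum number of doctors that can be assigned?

One maximum matching: doctor 1→shift 8, doctor 2→shift 7, doctor 3→shift 3, doctor 4→shift 6, doctor 5→shift 1, doctor 6→shift 2, doctor 7→shift 5.
All 7 doctors are matched, so no larger matching exists.

7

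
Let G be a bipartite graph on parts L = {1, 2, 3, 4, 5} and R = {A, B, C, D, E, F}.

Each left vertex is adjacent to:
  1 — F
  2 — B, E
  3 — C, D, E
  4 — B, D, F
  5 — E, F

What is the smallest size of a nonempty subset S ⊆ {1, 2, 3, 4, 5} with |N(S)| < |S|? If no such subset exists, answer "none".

none

A matching saturating every left vertex exists, for instance 1→F, 2→B, 3→C, 4→D, 5→E.
By Hall's marriage theorem, this means |N(S)| ≥ |S| for every subset S, so no violating subset exists.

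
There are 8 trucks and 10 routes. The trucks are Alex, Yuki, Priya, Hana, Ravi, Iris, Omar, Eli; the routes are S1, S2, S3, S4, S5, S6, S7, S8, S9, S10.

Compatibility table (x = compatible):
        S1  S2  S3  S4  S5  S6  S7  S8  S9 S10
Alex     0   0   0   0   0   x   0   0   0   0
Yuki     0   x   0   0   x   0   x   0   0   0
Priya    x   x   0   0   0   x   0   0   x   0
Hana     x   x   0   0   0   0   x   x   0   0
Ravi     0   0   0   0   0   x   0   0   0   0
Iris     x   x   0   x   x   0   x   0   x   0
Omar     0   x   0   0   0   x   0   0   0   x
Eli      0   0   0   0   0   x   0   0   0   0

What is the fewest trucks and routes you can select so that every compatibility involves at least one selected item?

The 6 edges Alex–S6, Yuki–S5, Priya–S1, Hana–S8, Iris–S7, Omar–S2 form a matching, so any vertex cover needs at least 6 vertices (one per matched edge).
Conversely {Yuki, Priya, Hana, Iris, Omar, S6} meets every edge and has exactly 6 vertices, so 6 is optimal.

6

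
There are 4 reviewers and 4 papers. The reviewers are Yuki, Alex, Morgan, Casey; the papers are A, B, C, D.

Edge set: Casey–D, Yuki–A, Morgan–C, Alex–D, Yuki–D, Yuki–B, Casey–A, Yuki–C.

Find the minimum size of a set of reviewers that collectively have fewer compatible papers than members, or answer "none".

none

A matching saturating every reviewer exists, for instance Yuki→B, Alex→D, Morgan→C, Casey→A.
By Hall's marriage theorem, this means |N(S)| ≥ |S| for every subset S, so no violating subset exists.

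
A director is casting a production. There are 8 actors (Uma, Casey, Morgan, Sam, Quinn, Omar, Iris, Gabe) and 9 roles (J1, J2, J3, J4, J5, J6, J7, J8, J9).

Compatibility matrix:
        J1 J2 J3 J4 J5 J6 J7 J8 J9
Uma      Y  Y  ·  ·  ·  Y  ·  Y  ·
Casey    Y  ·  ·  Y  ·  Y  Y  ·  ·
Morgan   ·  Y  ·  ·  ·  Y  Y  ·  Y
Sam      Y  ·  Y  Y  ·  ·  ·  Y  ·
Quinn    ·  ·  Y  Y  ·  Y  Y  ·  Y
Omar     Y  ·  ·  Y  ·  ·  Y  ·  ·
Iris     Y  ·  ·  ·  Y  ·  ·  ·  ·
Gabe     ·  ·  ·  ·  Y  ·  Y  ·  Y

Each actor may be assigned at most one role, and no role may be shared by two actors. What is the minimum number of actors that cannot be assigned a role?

One maximum matching: Uma–J8, Casey–J7, Morgan–J2, Sam–J3, Quinn–J6, Omar–J1, Iris–J5, Gabe–J9.
This saturates every actor, so 8 is the maximum.
That matches 8 of the 8, leaving 0 unmatched; no matching can do better.

0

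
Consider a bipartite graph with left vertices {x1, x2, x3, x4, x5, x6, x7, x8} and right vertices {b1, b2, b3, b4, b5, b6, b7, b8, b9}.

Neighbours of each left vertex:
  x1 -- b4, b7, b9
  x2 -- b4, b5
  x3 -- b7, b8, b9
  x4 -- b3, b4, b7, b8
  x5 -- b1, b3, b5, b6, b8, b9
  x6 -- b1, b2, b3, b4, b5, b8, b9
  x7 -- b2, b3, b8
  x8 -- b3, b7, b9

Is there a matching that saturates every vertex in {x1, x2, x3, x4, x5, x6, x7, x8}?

Yes

A valid assignment of size 8: x1-b4, x2-b5, x3-b9, x4-b7, x5-b1, x6-b2, x7-b8, x8-b3.
All 8 left vertices are covered.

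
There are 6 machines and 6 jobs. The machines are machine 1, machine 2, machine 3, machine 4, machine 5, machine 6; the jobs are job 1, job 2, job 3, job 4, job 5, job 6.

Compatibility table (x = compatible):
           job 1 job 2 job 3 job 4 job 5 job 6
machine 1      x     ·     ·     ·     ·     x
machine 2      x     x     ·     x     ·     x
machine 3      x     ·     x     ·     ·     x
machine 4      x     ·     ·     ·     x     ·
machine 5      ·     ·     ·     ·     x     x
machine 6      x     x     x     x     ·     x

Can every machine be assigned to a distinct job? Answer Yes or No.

One maximum matching: machine 1–job 1, machine 2–job 2, machine 3–job 3, machine 4–job 5, machine 5–job 6, machine 6–job 4.
Every machine is matched, so this is a perfect matching.

Yes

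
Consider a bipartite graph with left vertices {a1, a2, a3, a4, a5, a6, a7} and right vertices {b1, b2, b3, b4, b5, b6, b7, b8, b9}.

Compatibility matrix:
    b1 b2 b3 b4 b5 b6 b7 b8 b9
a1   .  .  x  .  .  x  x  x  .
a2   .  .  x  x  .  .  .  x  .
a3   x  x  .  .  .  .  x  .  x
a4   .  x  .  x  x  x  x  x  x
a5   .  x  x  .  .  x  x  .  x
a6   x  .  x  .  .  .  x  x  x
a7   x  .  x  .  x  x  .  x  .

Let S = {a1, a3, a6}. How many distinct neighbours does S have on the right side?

The union of neighbours of {a1, a3, a6} is {b1, b2, b3, b6, b7, b8, b9}, which has 7 elements.
Since |N(S)| = 7 ≥ |S| = 3, Hall's condition holds for this subset.

7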